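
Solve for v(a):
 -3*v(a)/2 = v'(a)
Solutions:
 v(a) = C1*exp(-3*a/2)


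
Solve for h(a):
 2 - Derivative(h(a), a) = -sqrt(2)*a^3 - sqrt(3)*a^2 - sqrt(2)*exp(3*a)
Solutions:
 h(a) = C1 + sqrt(2)*a^4/4 + sqrt(3)*a^3/3 + 2*a + sqrt(2)*exp(3*a)/3


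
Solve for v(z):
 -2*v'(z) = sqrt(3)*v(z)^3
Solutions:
 v(z) = -sqrt(-1/(C1 - sqrt(3)*z))
 v(z) = sqrt(-1/(C1 - sqrt(3)*z))


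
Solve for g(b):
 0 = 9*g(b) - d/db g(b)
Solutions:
 g(b) = C1*exp(9*b)


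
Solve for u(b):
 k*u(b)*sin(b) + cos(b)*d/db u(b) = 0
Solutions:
 u(b) = C1*exp(k*log(cos(b)))


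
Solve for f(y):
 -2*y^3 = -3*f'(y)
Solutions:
 f(y) = C1 + y^4/6


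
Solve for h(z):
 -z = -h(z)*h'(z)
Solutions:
 h(z) = -sqrt(C1 + z^2)
 h(z) = sqrt(C1 + z^2)


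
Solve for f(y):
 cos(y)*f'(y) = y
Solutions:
 f(y) = C1 + Integral(y/cos(y), y)


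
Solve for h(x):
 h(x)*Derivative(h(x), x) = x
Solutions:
 h(x) = -sqrt(C1 + x^2)
 h(x) = sqrt(C1 + x^2)


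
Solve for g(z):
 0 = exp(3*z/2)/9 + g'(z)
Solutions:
 g(z) = C1 - 2*exp(3*z/2)/27


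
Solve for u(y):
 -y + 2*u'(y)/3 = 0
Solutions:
 u(y) = C1 + 3*y^2/4


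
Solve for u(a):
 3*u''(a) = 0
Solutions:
 u(a) = C1 + C2*a


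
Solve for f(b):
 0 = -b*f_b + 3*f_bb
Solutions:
 f(b) = C1 + C2*erfi(sqrt(6)*b/6)


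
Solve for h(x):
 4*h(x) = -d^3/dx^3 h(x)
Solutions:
 h(x) = C3*exp(-2^(2/3)*x) + (C1*sin(2^(2/3)*sqrt(3)*x/2) + C2*cos(2^(2/3)*sqrt(3)*x/2))*exp(2^(2/3)*x/2)


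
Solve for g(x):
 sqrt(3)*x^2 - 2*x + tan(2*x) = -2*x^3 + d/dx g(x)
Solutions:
 g(x) = C1 + x^4/2 + sqrt(3)*x^3/3 - x^2 - log(cos(2*x))/2


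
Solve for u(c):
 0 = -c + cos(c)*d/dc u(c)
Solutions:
 u(c) = C1 + Integral(c/cos(c), c)


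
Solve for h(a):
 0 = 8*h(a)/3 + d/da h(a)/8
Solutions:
 h(a) = C1*exp(-64*a/3)


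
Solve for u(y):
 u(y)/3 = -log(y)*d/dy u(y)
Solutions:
 u(y) = C1*exp(-li(y)/3)


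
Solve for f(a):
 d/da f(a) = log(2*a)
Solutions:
 f(a) = C1 + a*log(a) - a + a*log(2)


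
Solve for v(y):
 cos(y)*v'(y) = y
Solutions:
 v(y) = C1 + Integral(y/cos(y), y)


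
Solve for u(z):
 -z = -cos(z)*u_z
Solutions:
 u(z) = C1 + Integral(z/cos(z), z)


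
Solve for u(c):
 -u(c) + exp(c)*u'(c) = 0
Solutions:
 u(c) = C1*exp(-exp(-c))


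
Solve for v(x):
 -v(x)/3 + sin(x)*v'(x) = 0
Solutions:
 v(x) = C1*(cos(x) - 1)^(1/6)/(cos(x) + 1)^(1/6)


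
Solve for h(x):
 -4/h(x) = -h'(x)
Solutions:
 h(x) = -sqrt(C1 + 8*x)
 h(x) = sqrt(C1 + 8*x)


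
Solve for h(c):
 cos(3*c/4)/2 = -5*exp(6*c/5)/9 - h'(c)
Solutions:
 h(c) = C1 - 25*exp(6*c/5)/54 - 2*sin(3*c/4)/3


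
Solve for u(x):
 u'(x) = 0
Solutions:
 u(x) = C1


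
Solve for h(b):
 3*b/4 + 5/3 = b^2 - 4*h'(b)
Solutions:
 h(b) = C1 + b^3/12 - 3*b^2/32 - 5*b/12


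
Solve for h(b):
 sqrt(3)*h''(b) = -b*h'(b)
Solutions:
 h(b) = C1 + C2*erf(sqrt(2)*3^(3/4)*b/6)


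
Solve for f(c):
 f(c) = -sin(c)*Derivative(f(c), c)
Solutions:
 f(c) = C1*sqrt(cos(c) + 1)/sqrt(cos(c) - 1)


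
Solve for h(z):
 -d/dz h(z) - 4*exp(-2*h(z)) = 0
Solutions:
 h(z) = log(-sqrt(C1 - 8*z))
 h(z) = log(C1 - 8*z)/2


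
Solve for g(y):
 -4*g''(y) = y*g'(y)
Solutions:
 g(y) = C1 + C2*erf(sqrt(2)*y/4)


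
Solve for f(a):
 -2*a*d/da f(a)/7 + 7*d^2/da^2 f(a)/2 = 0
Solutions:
 f(a) = C1 + C2*erfi(sqrt(2)*a/7)


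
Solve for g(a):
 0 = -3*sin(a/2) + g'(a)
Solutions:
 g(a) = C1 - 6*cos(a/2)


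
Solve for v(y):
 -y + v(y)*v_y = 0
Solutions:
 v(y) = -sqrt(C1 + y^2)
 v(y) = sqrt(C1 + y^2)


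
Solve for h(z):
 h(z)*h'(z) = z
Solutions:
 h(z) = -sqrt(C1 + z^2)
 h(z) = sqrt(C1 + z^2)


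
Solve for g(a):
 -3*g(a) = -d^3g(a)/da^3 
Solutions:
 g(a) = C3*exp(3^(1/3)*a) + (C1*sin(3^(5/6)*a/2) + C2*cos(3^(5/6)*a/2))*exp(-3^(1/3)*a/2)


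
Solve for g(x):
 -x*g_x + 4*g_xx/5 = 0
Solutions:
 g(x) = C1 + C2*erfi(sqrt(10)*x/4)


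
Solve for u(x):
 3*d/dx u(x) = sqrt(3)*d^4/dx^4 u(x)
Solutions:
 u(x) = C1 + C4*exp(3^(1/6)*x) + (C2*sin(3^(2/3)*x/2) + C3*cos(3^(2/3)*x/2))*exp(-3^(1/6)*x/2)


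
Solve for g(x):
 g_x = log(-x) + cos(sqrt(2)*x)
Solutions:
 g(x) = C1 + x*log(-x) - x + sqrt(2)*sin(sqrt(2)*x)/2


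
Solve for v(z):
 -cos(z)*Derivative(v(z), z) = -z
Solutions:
 v(z) = C1 + Integral(z/cos(z), z)


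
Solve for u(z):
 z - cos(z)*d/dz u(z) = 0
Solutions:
 u(z) = C1 + Integral(z/cos(z), z)


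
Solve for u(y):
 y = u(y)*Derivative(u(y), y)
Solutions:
 u(y) = -sqrt(C1 + y^2)
 u(y) = sqrt(C1 + y^2)


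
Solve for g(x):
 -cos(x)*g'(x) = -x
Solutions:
 g(x) = C1 + Integral(x/cos(x), x)


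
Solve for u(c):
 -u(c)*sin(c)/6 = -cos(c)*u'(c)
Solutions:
 u(c) = C1/cos(c)^(1/6)


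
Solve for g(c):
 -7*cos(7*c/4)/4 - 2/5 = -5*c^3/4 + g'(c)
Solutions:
 g(c) = C1 + 5*c^4/16 - 2*c/5 - sin(7*c/4)


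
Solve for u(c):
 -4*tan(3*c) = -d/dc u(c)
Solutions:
 u(c) = C1 - 4*log(cos(3*c))/3


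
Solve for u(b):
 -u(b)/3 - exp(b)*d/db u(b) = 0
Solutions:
 u(b) = C1*exp(exp(-b)/3)


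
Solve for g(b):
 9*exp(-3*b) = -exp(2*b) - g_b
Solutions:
 g(b) = C1 - exp(2*b)/2 + 3*exp(-3*b)


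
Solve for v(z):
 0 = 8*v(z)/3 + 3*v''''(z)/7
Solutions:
 v(z) = (C1*sin(14^(1/4)*sqrt(3)*z/3) + C2*cos(14^(1/4)*sqrt(3)*z/3))*exp(-14^(1/4)*sqrt(3)*z/3) + (C3*sin(14^(1/4)*sqrt(3)*z/3) + C4*cos(14^(1/4)*sqrt(3)*z/3))*exp(14^(1/4)*sqrt(3)*z/3)


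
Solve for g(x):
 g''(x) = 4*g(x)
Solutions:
 g(x) = C1*exp(-2*x) + C2*exp(2*x)


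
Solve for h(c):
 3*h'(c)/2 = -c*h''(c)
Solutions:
 h(c) = C1 + C2/sqrt(c)


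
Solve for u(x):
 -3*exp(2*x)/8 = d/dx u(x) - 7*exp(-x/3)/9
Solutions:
 u(x) = C1 - 3*exp(2*x)/16 - 7*exp(-x/3)/3


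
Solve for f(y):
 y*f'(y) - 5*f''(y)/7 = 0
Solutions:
 f(y) = C1 + C2*erfi(sqrt(70)*y/10)


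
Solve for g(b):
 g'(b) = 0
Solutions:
 g(b) = C1


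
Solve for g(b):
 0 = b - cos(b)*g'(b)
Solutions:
 g(b) = C1 + Integral(b/cos(b), b)


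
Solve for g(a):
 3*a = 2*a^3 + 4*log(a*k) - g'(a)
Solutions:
 g(a) = C1 + a^4/2 - 3*a^2/2 + 4*a*log(a*k) - 4*a


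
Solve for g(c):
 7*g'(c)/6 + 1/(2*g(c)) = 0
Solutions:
 g(c) = -sqrt(C1 - 42*c)/7
 g(c) = sqrt(C1 - 42*c)/7


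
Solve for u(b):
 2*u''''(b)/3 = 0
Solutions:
 u(b) = C1 + C2*b + C3*b^2 + C4*b^3


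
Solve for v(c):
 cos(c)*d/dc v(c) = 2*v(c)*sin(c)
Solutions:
 v(c) = C1/cos(c)^2


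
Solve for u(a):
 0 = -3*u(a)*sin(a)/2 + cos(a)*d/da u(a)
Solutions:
 u(a) = C1/cos(a)^(3/2)


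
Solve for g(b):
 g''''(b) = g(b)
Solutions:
 g(b) = C1*exp(-b) + C2*exp(b) + C3*sin(b) + C4*cos(b)


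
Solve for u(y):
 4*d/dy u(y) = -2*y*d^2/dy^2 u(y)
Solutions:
 u(y) = C1 + C2/y


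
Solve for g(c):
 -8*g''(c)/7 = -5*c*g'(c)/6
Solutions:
 g(c) = C1 + C2*erfi(sqrt(210)*c/24)


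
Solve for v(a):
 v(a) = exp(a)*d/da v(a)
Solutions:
 v(a) = C1*exp(-exp(-a))


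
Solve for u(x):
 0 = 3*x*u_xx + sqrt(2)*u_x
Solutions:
 u(x) = C1 + C2*x^(1 - sqrt(2)/3)


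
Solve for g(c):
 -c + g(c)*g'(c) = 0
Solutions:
 g(c) = -sqrt(C1 + c^2)
 g(c) = sqrt(C1 + c^2)


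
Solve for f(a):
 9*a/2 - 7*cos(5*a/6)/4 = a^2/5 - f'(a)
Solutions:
 f(a) = C1 + a^3/15 - 9*a^2/4 + 21*sin(5*a/6)/10


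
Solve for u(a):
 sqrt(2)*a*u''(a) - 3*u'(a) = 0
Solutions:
 u(a) = C1 + C2*a^(1 + 3*sqrt(2)/2)


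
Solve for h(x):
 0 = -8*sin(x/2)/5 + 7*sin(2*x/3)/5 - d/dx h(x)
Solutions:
 h(x) = C1 + 16*cos(x/2)/5 - 21*cos(2*x/3)/10


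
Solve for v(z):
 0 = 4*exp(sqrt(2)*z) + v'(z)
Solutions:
 v(z) = C1 - 2*sqrt(2)*exp(sqrt(2)*z)


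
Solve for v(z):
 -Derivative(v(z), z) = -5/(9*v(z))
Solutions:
 v(z) = -sqrt(C1 + 10*z)/3
 v(z) = sqrt(C1 + 10*z)/3


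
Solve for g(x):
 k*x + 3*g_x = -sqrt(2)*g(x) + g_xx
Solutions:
 g(x) = C1*exp(x*(3 - sqrt(4*sqrt(2) + 9))/2) + C2*exp(x*(3 + sqrt(4*sqrt(2) + 9))/2) - sqrt(2)*k*x/2 + 3*k/2


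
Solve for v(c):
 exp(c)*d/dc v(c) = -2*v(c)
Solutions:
 v(c) = C1*exp(2*exp(-c))


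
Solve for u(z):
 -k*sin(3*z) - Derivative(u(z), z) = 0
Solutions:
 u(z) = C1 + k*cos(3*z)/3


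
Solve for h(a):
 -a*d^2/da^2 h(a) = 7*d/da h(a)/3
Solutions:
 h(a) = C1 + C2/a^(4/3)


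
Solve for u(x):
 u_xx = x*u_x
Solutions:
 u(x) = C1 + C2*erfi(sqrt(2)*x/2)


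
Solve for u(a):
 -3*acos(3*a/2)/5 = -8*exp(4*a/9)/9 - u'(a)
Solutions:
 u(a) = C1 + 3*a*acos(3*a/2)/5 - sqrt(4 - 9*a^2)/5 - 2*exp(4*a/9)


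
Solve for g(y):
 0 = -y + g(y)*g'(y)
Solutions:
 g(y) = -sqrt(C1 + y^2)
 g(y) = sqrt(C1 + y^2)


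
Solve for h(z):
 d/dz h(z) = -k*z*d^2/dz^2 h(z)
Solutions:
 h(z) = C1 + z^(((re(k) - 1)*re(k) + im(k)^2)/(re(k)^2 + im(k)^2))*(C2*sin(log(z)*Abs(im(k))/(re(k)^2 + im(k)^2)) + C3*cos(log(z)*im(k)/(re(k)^2 + im(k)^2)))


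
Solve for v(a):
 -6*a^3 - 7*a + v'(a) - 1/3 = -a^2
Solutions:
 v(a) = C1 + 3*a^4/2 - a^3/3 + 7*a^2/2 + a/3


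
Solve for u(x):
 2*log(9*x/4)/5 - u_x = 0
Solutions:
 u(x) = C1 + 2*x*log(x)/5 - 4*x*log(2)/5 - 2*x/5 + 4*x*log(3)/5


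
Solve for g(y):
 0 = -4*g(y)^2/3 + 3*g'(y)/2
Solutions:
 g(y) = -9/(C1 + 8*y)


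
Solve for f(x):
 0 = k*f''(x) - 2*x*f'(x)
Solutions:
 f(x) = C1 + C2*erf(x*sqrt(-1/k))/sqrt(-1/k)


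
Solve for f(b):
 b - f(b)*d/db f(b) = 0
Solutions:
 f(b) = -sqrt(C1 + b^2)
 f(b) = sqrt(C1 + b^2)


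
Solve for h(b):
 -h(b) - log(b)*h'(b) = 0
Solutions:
 h(b) = C1*exp(-li(b))


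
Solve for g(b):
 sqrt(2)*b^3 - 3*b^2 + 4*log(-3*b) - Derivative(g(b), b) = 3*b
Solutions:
 g(b) = C1 + sqrt(2)*b^4/4 - b^3 - 3*b^2/2 + 4*b*log(-b) + 4*b*(-1 + log(3))


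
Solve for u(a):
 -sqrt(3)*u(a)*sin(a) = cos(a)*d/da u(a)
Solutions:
 u(a) = C1*cos(a)^(sqrt(3))


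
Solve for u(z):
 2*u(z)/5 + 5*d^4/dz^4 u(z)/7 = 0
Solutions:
 u(z) = (C1*sin(2^(3/4)*sqrt(5)*7^(1/4)*z/10) + C2*cos(2^(3/4)*sqrt(5)*7^(1/4)*z/10))*exp(-2^(3/4)*sqrt(5)*7^(1/4)*z/10) + (C3*sin(2^(3/4)*sqrt(5)*7^(1/4)*z/10) + C4*cos(2^(3/4)*sqrt(5)*7^(1/4)*z/10))*exp(2^(3/4)*sqrt(5)*7^(1/4)*z/10)


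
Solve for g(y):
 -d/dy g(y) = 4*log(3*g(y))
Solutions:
 Integral(1/(log(_y) + log(3)), (_y, g(y)))/4 = C1 - y


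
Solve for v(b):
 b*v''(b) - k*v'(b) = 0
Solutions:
 v(b) = C1 + b^(re(k) + 1)*(C2*sin(log(b)*Abs(im(k))) + C3*cos(log(b)*im(k)))


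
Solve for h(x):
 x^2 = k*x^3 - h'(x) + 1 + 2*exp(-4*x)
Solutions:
 h(x) = C1 + k*x^4/4 - x^3/3 + x - exp(-4*x)/2


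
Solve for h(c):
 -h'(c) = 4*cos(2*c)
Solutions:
 h(c) = C1 - 2*sin(2*c)


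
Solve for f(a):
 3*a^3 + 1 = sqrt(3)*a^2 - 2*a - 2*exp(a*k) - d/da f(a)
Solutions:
 f(a) = C1 - 3*a^4/4 + sqrt(3)*a^3/3 - a^2 - a - 2*exp(a*k)/k


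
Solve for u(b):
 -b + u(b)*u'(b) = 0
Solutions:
 u(b) = -sqrt(C1 + b^2)
 u(b) = sqrt(C1 + b^2)


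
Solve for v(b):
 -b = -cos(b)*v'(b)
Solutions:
 v(b) = C1 + Integral(b/cos(b), b)


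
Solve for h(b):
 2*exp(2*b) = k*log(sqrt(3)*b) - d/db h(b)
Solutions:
 h(b) = C1 + b*k*log(b) + b*k*(-1 + log(3)/2) - exp(2*b)


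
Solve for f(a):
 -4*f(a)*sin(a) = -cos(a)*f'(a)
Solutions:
 f(a) = C1/cos(a)^4


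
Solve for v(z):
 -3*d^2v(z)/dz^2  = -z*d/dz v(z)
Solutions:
 v(z) = C1 + C2*erfi(sqrt(6)*z/6)


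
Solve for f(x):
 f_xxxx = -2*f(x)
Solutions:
 f(x) = (C1*sin(2^(3/4)*x/2) + C2*cos(2^(3/4)*x/2))*exp(-2^(3/4)*x/2) + (C3*sin(2^(3/4)*x/2) + C4*cos(2^(3/4)*x/2))*exp(2^(3/4)*x/2)


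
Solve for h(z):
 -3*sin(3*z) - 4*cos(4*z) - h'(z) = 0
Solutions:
 h(z) = C1 - sin(4*z) + cos(3*z)


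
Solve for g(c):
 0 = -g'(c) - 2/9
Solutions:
 g(c) = C1 - 2*c/9


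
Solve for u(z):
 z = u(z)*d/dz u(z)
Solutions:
 u(z) = -sqrt(C1 + z^2)
 u(z) = sqrt(C1 + z^2)


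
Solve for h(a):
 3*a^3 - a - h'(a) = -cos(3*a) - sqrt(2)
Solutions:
 h(a) = C1 + 3*a^4/4 - a^2/2 + sqrt(2)*a + sin(3*a)/3


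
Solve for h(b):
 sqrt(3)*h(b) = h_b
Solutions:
 h(b) = C1*exp(sqrt(3)*b)


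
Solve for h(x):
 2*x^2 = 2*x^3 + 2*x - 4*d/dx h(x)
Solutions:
 h(x) = C1 + x^4/8 - x^3/6 + x^2/4


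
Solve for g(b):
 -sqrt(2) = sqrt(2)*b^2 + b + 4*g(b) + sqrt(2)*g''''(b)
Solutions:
 g(b) = -sqrt(2)*b^2/4 - b/4 + (C1*sin(2^(7/8)*b/2) + C2*cos(2^(7/8)*b/2))*exp(-2^(7/8)*b/2) + (C3*sin(2^(7/8)*b/2) + C4*cos(2^(7/8)*b/2))*exp(2^(7/8)*b/2) - sqrt(2)/4


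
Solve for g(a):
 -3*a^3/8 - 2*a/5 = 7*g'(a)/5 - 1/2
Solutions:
 g(a) = C1 - 15*a^4/224 - a^2/7 + 5*a/14


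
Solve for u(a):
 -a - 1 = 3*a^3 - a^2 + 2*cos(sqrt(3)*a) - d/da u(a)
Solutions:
 u(a) = C1 + 3*a^4/4 - a^3/3 + a^2/2 + a + 2*sqrt(3)*sin(sqrt(3)*a)/3


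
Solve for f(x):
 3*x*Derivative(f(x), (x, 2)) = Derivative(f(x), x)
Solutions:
 f(x) = C1 + C2*x^(4/3)


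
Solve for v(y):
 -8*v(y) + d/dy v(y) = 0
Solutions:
 v(y) = C1*exp(8*y)


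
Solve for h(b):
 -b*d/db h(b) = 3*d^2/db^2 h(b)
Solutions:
 h(b) = C1 + C2*erf(sqrt(6)*b/6)


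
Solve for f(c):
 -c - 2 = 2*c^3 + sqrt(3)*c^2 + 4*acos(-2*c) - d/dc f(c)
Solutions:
 f(c) = C1 + c^4/2 + sqrt(3)*c^3/3 + c^2/2 + 4*c*acos(-2*c) + 2*c + 2*sqrt(1 - 4*c^2)


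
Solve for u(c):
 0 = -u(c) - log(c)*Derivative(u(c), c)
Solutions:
 u(c) = C1*exp(-li(c))


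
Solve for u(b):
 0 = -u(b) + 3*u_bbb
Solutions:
 u(b) = C3*exp(3^(2/3)*b/3) + (C1*sin(3^(1/6)*b/2) + C2*cos(3^(1/6)*b/2))*exp(-3^(2/3)*b/6)


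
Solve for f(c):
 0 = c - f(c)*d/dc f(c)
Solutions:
 f(c) = -sqrt(C1 + c^2)
 f(c) = sqrt(C1 + c^2)


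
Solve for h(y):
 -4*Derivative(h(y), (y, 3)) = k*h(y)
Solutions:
 h(y) = C1*exp(2^(1/3)*y*(-k)^(1/3)/2) + C2*exp(2^(1/3)*y*(-k)^(1/3)*(-1 + sqrt(3)*I)/4) + C3*exp(-2^(1/3)*y*(-k)^(1/3)*(1 + sqrt(3)*I)/4)


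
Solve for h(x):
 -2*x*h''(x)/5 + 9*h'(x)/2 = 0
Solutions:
 h(x) = C1 + C2*x^(49/4)


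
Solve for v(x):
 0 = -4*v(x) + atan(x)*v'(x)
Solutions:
 v(x) = C1*exp(4*Integral(1/atan(x), x))


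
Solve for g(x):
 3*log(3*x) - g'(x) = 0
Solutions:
 g(x) = C1 + 3*x*log(x) - 3*x + x*log(27)


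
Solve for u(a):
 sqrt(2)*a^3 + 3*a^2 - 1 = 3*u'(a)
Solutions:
 u(a) = C1 + sqrt(2)*a^4/12 + a^3/3 - a/3


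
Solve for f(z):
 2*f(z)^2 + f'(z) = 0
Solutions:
 f(z) = 1/(C1 + 2*z)


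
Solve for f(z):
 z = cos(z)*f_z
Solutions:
 f(z) = C1 + Integral(z/cos(z), z)


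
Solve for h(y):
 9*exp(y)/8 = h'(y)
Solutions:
 h(y) = C1 + 9*exp(y)/8


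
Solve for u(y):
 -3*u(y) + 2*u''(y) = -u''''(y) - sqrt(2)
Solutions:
 u(y) = C1*exp(-y) + C2*exp(y) + C3*sin(sqrt(3)*y) + C4*cos(sqrt(3)*y) + sqrt(2)/3


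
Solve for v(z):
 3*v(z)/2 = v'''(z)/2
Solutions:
 v(z) = C3*exp(3^(1/3)*z) + (C1*sin(3^(5/6)*z/2) + C2*cos(3^(5/6)*z/2))*exp(-3^(1/3)*z/2)


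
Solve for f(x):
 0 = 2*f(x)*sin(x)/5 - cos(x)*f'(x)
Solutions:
 f(x) = C1/cos(x)^(2/5)


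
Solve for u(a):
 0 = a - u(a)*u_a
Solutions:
 u(a) = -sqrt(C1 + a^2)
 u(a) = sqrt(C1 + a^2)


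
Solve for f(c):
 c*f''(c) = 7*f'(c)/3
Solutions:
 f(c) = C1 + C2*c^(10/3)


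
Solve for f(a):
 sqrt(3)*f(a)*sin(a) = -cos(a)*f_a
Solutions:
 f(a) = C1*cos(a)^(sqrt(3))


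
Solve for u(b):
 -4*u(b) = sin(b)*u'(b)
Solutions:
 u(b) = C1*(cos(b)^2 + 2*cos(b) + 1)/(cos(b)^2 - 2*cos(b) + 1)


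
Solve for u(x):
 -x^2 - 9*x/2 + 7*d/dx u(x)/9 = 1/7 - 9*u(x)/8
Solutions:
 u(x) = C1*exp(-81*x/56) + 8*x^2/9 + 2020*x/729 - 739352/413343


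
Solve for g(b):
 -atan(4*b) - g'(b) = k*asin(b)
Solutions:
 g(b) = C1 - b*atan(4*b) - k*(b*asin(b) + sqrt(1 - b^2)) + log(16*b^2 + 1)/8


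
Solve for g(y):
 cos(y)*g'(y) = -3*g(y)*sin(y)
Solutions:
 g(y) = C1*cos(y)^3


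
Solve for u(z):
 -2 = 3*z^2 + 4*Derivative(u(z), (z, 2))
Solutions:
 u(z) = C1 + C2*z - z^4/16 - z^2/4


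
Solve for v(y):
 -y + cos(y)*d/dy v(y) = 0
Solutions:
 v(y) = C1 + Integral(y/cos(y), y)


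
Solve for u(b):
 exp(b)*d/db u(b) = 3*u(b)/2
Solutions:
 u(b) = C1*exp(-3*exp(-b)/2)


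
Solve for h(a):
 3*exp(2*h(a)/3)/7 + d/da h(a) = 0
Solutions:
 h(a) = 3*log(-sqrt(-1/(C1 - 3*a))) - 3*log(2) + 3*log(42)/2
 h(a) = 3*log(-1/(C1 - 3*a))/2 - 3*log(2) + 3*log(42)/2


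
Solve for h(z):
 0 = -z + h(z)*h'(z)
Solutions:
 h(z) = -sqrt(C1 + z^2)
 h(z) = sqrt(C1 + z^2)


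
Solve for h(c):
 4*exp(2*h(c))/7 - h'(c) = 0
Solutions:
 h(c) = log(-1/(C1 + 4*c))/2 - log(2) + log(14)/2
 h(c) = log(-sqrt(-1/(C1 + 4*c))) - log(2) + log(14)/2


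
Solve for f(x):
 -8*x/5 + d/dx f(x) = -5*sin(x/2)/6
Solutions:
 f(x) = C1 + 4*x^2/5 + 5*cos(x/2)/3


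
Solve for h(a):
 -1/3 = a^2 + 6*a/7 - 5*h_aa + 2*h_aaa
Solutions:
 h(a) = C1 + C2*a + C3*exp(5*a/2) + a^4/60 + 29*a^3/525 + 523*a^2/5250


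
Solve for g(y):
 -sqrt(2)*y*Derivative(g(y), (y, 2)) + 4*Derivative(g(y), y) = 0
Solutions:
 g(y) = C1 + C2*y^(1 + 2*sqrt(2))


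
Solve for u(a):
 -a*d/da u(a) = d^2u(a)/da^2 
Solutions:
 u(a) = C1 + C2*erf(sqrt(2)*a/2)


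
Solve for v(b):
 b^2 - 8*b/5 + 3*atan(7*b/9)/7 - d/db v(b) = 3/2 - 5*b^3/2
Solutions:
 v(b) = C1 + 5*b^4/8 + b^3/3 - 4*b^2/5 + 3*b*atan(7*b/9)/7 - 3*b/2 - 27*log(49*b^2 + 81)/98


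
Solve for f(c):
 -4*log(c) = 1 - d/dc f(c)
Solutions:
 f(c) = C1 + 4*c*log(c) - 3*c


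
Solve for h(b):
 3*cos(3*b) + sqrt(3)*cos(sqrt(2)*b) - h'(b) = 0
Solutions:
 h(b) = C1 + sin(3*b) + sqrt(6)*sin(sqrt(2)*b)/2


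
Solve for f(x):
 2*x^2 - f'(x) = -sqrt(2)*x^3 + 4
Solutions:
 f(x) = C1 + sqrt(2)*x^4/4 + 2*x^3/3 - 4*x


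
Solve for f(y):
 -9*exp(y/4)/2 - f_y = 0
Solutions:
 f(y) = C1 - 18*exp(y/4)


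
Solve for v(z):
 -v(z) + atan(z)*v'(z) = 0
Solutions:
 v(z) = C1*exp(Integral(1/atan(z), z))


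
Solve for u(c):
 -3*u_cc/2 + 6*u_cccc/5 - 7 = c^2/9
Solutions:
 u(c) = C1 + C2*c + C3*exp(-sqrt(5)*c/2) + C4*exp(sqrt(5)*c/2) - c^4/162 - 323*c^2/135


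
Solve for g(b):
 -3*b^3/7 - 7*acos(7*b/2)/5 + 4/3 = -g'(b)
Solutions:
 g(b) = C1 + 3*b^4/28 + 7*b*acos(7*b/2)/5 - 4*b/3 - sqrt(4 - 49*b^2)/5


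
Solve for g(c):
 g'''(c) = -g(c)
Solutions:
 g(c) = C3*exp(-c) + (C1*sin(sqrt(3)*c/2) + C2*cos(sqrt(3)*c/2))*exp(c/2)


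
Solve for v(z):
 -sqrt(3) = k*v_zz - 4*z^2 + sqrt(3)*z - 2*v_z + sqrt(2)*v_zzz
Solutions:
 v(z) = C1 + C2*exp(sqrt(2)*z*(-k + sqrt(k^2 + 8*sqrt(2)))/4) + C3*exp(-sqrt(2)*z*(k + sqrt(k^2 + 8*sqrt(2)))/4) - k^2*z - k*z^2 + sqrt(3)*k*z/4 - 2*z^3/3 + sqrt(3)*z^2/4 - 2*sqrt(2)*z + sqrt(3)*z/2


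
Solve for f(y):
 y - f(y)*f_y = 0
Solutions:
 f(y) = -sqrt(C1 + y^2)
 f(y) = sqrt(C1 + y^2)


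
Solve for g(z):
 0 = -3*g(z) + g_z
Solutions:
 g(z) = C1*exp(3*z)


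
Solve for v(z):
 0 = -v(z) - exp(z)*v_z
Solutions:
 v(z) = C1*exp(exp(-z))


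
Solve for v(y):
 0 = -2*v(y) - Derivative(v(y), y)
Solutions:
 v(y) = C1*exp(-2*y)


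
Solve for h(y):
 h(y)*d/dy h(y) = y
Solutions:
 h(y) = -sqrt(C1 + y^2)
 h(y) = sqrt(C1 + y^2)


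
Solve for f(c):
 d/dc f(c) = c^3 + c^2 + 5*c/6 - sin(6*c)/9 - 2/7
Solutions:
 f(c) = C1 + c^4/4 + c^3/3 + 5*c^2/12 - 2*c/7 + cos(6*c)/54


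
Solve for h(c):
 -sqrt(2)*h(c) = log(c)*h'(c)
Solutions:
 h(c) = C1*exp(-sqrt(2)*li(c))


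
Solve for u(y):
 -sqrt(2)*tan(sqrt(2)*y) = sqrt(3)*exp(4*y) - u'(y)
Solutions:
 u(y) = C1 + sqrt(3)*exp(4*y)/4 - log(cos(sqrt(2)*y))


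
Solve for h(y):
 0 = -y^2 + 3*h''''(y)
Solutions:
 h(y) = C1 + C2*y + C3*y^2 + C4*y^3 + y^6/1080


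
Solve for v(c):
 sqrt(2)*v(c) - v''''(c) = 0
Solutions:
 v(c) = C1*exp(-2^(1/8)*c) + C2*exp(2^(1/8)*c) + C3*sin(2^(1/8)*c) + C4*cos(2^(1/8)*c)


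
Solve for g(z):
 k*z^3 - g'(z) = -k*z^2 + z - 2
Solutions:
 g(z) = C1 + k*z^4/4 + k*z^3/3 - z^2/2 + 2*z


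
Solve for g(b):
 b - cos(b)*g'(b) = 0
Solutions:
 g(b) = C1 + Integral(b/cos(b), b)


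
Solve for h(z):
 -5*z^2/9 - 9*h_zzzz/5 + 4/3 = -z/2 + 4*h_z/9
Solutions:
 h(z) = C1 + C4*exp(-20^(1/3)*3^(2/3)*z/9) - 5*z^3/12 + 9*z^2/16 + 3*z + (C2*sin(20^(1/3)*3^(1/6)*z/6) + C3*cos(20^(1/3)*3^(1/6)*z/6))*exp(20^(1/3)*3^(2/3)*z/18)


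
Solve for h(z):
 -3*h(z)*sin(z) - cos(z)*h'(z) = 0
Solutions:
 h(z) = C1*cos(z)^3


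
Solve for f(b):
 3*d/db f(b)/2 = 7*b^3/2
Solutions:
 f(b) = C1 + 7*b^4/12


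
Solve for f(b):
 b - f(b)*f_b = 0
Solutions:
 f(b) = -sqrt(C1 + b^2)
 f(b) = sqrt(C1 + b^2)


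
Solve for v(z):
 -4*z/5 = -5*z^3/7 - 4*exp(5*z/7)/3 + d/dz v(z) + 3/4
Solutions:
 v(z) = C1 + 5*z^4/28 - 2*z^2/5 - 3*z/4 + 28*exp(5*z/7)/15


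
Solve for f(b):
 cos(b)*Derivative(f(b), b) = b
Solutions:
 f(b) = C1 + Integral(b/cos(b), b)


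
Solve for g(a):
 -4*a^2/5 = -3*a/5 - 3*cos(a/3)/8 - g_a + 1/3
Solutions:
 g(a) = C1 + 4*a^3/15 - 3*a^2/10 + a/3 - 9*sin(a/3)/8


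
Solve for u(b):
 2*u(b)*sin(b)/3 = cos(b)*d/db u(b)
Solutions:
 u(b) = C1/cos(b)^(2/3)


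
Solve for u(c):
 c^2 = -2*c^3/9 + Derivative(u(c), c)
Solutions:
 u(c) = C1 + c^4/18 + c^3/3


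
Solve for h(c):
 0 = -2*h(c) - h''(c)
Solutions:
 h(c) = C1*sin(sqrt(2)*c) + C2*cos(sqrt(2)*c)


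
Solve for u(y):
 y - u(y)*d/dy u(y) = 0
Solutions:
 u(y) = -sqrt(C1 + y^2)
 u(y) = sqrt(C1 + y^2)


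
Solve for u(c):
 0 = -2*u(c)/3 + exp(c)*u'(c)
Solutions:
 u(c) = C1*exp(-2*exp(-c)/3)


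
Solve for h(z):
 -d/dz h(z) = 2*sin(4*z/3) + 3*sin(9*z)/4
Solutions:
 h(z) = C1 + 3*cos(4*z/3)/2 + cos(9*z)/12


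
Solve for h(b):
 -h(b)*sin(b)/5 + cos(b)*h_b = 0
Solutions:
 h(b) = C1/cos(b)^(1/5)


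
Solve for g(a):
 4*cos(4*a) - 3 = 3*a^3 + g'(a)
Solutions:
 g(a) = C1 - 3*a^4/4 - 3*a + sin(4*a)


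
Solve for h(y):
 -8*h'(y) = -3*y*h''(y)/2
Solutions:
 h(y) = C1 + C2*y^(19/3)


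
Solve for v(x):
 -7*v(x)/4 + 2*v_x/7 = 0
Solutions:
 v(x) = C1*exp(49*x/8)


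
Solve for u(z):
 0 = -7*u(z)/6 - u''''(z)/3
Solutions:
 u(z) = (C1*sin(14^(1/4)*z/2) + C2*cos(14^(1/4)*z/2))*exp(-14^(1/4)*z/2) + (C3*sin(14^(1/4)*z/2) + C4*cos(14^(1/4)*z/2))*exp(14^(1/4)*z/2)


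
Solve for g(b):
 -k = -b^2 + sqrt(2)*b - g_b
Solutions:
 g(b) = C1 - b^3/3 + sqrt(2)*b^2/2 + b*k


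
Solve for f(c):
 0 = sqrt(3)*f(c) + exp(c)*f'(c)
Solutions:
 f(c) = C1*exp(sqrt(3)*exp(-c))


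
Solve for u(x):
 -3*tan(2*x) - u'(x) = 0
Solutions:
 u(x) = C1 + 3*log(cos(2*x))/2


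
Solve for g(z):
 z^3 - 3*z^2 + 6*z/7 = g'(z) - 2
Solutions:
 g(z) = C1 + z^4/4 - z^3 + 3*z^2/7 + 2*z


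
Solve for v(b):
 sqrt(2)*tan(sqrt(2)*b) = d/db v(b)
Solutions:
 v(b) = C1 - log(cos(sqrt(2)*b))


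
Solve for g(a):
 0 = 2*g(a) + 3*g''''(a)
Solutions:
 g(a) = (C1*sin(6^(3/4)*a/6) + C2*cos(6^(3/4)*a/6))*exp(-6^(3/4)*a/6) + (C3*sin(6^(3/4)*a/6) + C4*cos(6^(3/4)*a/6))*exp(6^(3/4)*a/6)


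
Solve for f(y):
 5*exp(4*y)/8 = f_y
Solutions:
 f(y) = C1 + 5*exp(4*y)/32


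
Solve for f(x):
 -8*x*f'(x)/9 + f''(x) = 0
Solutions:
 f(x) = C1 + C2*erfi(2*x/3)


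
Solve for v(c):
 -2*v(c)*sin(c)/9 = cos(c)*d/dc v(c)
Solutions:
 v(c) = C1*cos(c)^(2/9)


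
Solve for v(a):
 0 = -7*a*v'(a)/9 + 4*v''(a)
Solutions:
 v(a) = C1 + C2*erfi(sqrt(14)*a/12)


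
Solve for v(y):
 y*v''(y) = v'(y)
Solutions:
 v(y) = C1 + C2*y^2


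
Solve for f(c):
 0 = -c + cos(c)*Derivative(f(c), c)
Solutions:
 f(c) = C1 + Integral(c/cos(c), c)


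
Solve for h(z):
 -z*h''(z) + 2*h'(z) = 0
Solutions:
 h(z) = C1 + C2*z^3


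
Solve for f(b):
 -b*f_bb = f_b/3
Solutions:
 f(b) = C1 + C2*b^(2/3)


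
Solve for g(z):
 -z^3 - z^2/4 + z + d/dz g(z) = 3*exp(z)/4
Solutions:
 g(z) = C1 + z^4/4 + z^3/12 - z^2/2 + 3*exp(z)/4


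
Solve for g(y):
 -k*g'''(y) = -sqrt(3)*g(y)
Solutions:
 g(y) = C1*exp(3^(1/6)*y*(1/k)^(1/3)) + C2*exp(y*(-3^(1/6) + 3^(2/3)*I)*(1/k)^(1/3)/2) + C3*exp(-y*(3^(1/6) + 3^(2/3)*I)*(1/k)^(1/3)/2)


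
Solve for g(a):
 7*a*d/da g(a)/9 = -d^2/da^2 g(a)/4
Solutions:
 g(a) = C1 + C2*erf(sqrt(14)*a/3)


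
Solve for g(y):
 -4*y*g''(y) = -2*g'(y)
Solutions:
 g(y) = C1 + C2*y^(3/2)


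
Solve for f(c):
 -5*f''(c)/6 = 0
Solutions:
 f(c) = C1 + C2*c


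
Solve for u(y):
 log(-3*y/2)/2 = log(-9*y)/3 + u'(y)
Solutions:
 u(y) = C1 + y*log(-y)/6 + y*(-log(24) - 1)/6


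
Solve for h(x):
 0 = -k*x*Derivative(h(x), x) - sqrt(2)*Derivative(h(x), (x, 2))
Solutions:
 h(x) = Piecewise((-2^(3/4)*sqrt(pi)*C1*erf(2^(1/4)*sqrt(k)*x/2)/(2*sqrt(k)) - C2, (k > 0) | (k < 0)), (-C1*x - C2, True))


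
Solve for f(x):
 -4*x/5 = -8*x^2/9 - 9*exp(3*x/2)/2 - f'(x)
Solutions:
 f(x) = C1 - 8*x^3/27 + 2*x^2/5 - 3*exp(3*x/2)


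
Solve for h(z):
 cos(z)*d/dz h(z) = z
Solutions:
 h(z) = C1 + Integral(z/cos(z), z)


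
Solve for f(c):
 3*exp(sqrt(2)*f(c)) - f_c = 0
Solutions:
 f(c) = sqrt(2)*(2*log(-1/(C1 + 3*c)) - log(2))/4


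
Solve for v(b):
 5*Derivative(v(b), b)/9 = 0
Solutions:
 v(b) = C1


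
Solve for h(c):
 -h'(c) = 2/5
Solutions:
 h(c) = C1 - 2*c/5


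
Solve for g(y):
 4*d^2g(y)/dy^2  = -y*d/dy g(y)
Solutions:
 g(y) = C1 + C2*erf(sqrt(2)*y/4)


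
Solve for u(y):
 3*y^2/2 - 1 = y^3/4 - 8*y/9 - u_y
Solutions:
 u(y) = C1 + y^4/16 - y^3/2 - 4*y^2/9 + y


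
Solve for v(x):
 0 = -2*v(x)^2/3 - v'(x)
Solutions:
 v(x) = 3/(C1 + 2*x)


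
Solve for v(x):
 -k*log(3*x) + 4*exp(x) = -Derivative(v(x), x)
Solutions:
 v(x) = C1 + k*x*log(x) + k*x*(-1 + log(3)) - 4*exp(x)


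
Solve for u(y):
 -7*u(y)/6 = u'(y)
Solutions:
 u(y) = C1*exp(-7*y/6)


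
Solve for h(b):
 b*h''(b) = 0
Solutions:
 h(b) = C1 + C2*b


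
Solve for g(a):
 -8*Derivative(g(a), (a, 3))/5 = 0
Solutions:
 g(a) = C1 + C2*a + C3*a^2


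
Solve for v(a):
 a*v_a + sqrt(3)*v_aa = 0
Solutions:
 v(a) = C1 + C2*erf(sqrt(2)*3^(3/4)*a/6)


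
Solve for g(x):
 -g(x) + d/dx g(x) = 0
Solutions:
 g(x) = C1*exp(x)


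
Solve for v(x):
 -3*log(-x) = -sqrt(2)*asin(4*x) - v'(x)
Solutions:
 v(x) = C1 + 3*x*log(-x) - 3*x - sqrt(2)*(x*asin(4*x) + sqrt(1 - 16*x^2)/4)


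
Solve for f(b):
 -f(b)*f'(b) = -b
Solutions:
 f(b) = -sqrt(C1 + b^2)
 f(b) = sqrt(C1 + b^2)


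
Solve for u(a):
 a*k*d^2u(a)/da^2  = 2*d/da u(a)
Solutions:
 u(a) = C1 + a^(((re(k) + 2)*re(k) + im(k)^2)/(re(k)^2 + im(k)^2))*(C2*sin(2*log(a)*Abs(im(k))/(re(k)^2 + im(k)^2)) + C3*cos(2*log(a)*im(k)/(re(k)^2 + im(k)^2)))


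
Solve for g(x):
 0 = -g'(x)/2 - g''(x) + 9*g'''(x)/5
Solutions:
 g(x) = C1 + C2*exp(x*(5 - sqrt(115))/18) + C3*exp(x*(5 + sqrt(115))/18)


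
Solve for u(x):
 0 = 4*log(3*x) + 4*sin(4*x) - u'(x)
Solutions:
 u(x) = C1 + 4*x*log(x) - 4*x + 4*x*log(3) - cos(4*x)


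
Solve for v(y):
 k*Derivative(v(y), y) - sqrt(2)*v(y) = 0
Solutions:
 v(y) = C1*exp(sqrt(2)*y/k)


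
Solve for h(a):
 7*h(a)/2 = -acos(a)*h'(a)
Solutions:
 h(a) = C1*exp(-7*Integral(1/acos(a), a)/2)


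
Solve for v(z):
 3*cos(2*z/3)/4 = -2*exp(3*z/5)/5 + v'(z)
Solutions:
 v(z) = C1 + 2*exp(3*z/5)/3 + 9*sin(2*z/3)/8


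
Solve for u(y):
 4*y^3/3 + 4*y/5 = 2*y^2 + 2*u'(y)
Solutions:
 u(y) = C1 + y^4/6 - y^3/3 + y^2/5


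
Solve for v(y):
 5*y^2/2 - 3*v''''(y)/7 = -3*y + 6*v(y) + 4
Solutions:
 v(y) = 5*y^2/12 + y/2 + (C1*sin(2^(3/4)*7^(1/4)*y/2) + C2*cos(2^(3/4)*7^(1/4)*y/2))*exp(-2^(3/4)*7^(1/4)*y/2) + (C3*sin(2^(3/4)*7^(1/4)*y/2) + C4*cos(2^(3/4)*7^(1/4)*y/2))*exp(2^(3/4)*7^(1/4)*y/2) - 2/3


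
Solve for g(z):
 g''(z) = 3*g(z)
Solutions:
 g(z) = C1*exp(-sqrt(3)*z) + C2*exp(sqrt(3)*z)


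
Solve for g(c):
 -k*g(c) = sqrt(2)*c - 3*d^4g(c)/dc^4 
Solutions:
 g(c) = C1*exp(-3^(3/4)*c*k^(1/4)/3) + C2*exp(3^(3/4)*c*k^(1/4)/3) + C3*exp(-3^(3/4)*I*c*k^(1/4)/3) + C4*exp(3^(3/4)*I*c*k^(1/4)/3) - sqrt(2)*c/k


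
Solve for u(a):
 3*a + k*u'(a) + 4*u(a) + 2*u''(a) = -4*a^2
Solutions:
 u(a) = C1*exp(a*(-k + sqrt(k^2 - 32))/4) + C2*exp(-a*(k + sqrt(k^2 - 32))/4) - a^2 + a*k/2 - 3*a/4 - k^2/8 + 3*k/16 + 1


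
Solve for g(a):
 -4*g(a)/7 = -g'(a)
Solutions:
 g(a) = C1*exp(4*a/7)


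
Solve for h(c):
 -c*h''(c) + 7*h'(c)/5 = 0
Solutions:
 h(c) = C1 + C2*c^(12/5)


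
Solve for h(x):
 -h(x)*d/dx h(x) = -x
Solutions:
 h(x) = -sqrt(C1 + x^2)
 h(x) = sqrt(C1 + x^2)


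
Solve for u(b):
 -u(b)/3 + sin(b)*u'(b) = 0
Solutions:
 u(b) = C1*(cos(b) - 1)^(1/6)/(cos(b) + 1)^(1/6)


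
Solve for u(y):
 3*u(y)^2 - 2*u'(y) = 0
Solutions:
 u(y) = -2/(C1 + 3*y)


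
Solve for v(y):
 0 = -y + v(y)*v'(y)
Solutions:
 v(y) = -sqrt(C1 + y^2)
 v(y) = sqrt(C1 + y^2)


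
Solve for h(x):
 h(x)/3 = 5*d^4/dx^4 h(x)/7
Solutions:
 h(x) = C1*exp(-15^(3/4)*7^(1/4)*x/15) + C2*exp(15^(3/4)*7^(1/4)*x/15) + C3*sin(15^(3/4)*7^(1/4)*x/15) + C4*cos(15^(3/4)*7^(1/4)*x/15)


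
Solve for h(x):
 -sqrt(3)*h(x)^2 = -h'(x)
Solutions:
 h(x) = -1/(C1 + sqrt(3)*x)


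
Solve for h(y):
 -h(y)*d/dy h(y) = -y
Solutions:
 h(y) = -sqrt(C1 + y^2)
 h(y) = sqrt(C1 + y^2)


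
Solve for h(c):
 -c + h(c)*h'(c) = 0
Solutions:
 h(c) = -sqrt(C1 + c^2)
 h(c) = sqrt(C1 + c^2)


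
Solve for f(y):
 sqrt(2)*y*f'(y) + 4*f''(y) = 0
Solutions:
 f(y) = C1 + C2*erf(2^(3/4)*y/4)


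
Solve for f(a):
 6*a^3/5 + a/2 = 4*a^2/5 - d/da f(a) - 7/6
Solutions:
 f(a) = C1 - 3*a^4/10 + 4*a^3/15 - a^2/4 - 7*a/6


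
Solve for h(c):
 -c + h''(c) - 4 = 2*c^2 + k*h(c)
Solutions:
 h(c) = C1*exp(-c*sqrt(k)) + C2*exp(c*sqrt(k)) - 2*c^2/k - c/k - 4/k - 4/k^2


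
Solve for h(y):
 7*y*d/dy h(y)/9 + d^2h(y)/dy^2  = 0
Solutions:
 h(y) = C1 + C2*erf(sqrt(14)*y/6)


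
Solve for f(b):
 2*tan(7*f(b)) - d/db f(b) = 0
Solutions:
 f(b) = -asin(C1*exp(14*b))/7 + pi/7
 f(b) = asin(C1*exp(14*b))/7


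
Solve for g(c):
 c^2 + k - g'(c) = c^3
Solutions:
 g(c) = C1 - c^4/4 + c^3/3 + c*k


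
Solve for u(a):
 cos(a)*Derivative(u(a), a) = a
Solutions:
 u(a) = C1 + Integral(a/cos(a), a)


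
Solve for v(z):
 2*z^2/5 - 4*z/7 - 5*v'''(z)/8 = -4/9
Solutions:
 v(z) = C1 + C2*z + C3*z^2 + 4*z^5/375 - 4*z^4/105 + 16*z^3/135


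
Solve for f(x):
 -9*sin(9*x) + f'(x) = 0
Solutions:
 f(x) = C1 - cos(9*x)


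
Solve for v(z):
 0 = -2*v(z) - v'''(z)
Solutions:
 v(z) = C3*exp(-2^(1/3)*z) + (C1*sin(2^(1/3)*sqrt(3)*z/2) + C2*cos(2^(1/3)*sqrt(3)*z/2))*exp(2^(1/3)*z/2)


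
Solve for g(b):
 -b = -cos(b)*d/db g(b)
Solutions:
 g(b) = C1 + Integral(b/cos(b), b)


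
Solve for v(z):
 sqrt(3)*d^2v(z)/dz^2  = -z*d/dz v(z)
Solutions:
 v(z) = C1 + C2*erf(sqrt(2)*3^(3/4)*z/6)


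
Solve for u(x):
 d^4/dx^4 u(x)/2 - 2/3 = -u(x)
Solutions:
 u(x) = (C1*sin(2^(3/4)*x/2) + C2*cos(2^(3/4)*x/2))*exp(-2^(3/4)*x/2) + (C3*sin(2^(3/4)*x/2) + C4*cos(2^(3/4)*x/2))*exp(2^(3/4)*x/2) + 2/3


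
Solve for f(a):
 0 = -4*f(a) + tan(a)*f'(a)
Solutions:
 f(a) = C1*sin(a)^4


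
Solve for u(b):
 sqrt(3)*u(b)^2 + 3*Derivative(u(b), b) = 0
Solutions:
 u(b) = 3/(C1 + sqrt(3)*b)


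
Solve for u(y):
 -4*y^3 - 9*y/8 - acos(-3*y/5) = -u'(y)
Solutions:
 u(y) = C1 + y^4 + 9*y^2/16 + y*acos(-3*y/5) + sqrt(25 - 9*y^2)/3


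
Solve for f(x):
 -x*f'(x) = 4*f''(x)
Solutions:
 f(x) = C1 + C2*erf(sqrt(2)*x/4)


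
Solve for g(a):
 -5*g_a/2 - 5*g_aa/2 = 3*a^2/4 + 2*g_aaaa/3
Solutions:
 g(a) = C1 + C2*exp(-5^(1/3)*a*(-(3 + sqrt(14))^(1/3) + 5^(1/3)/(3 + sqrt(14))^(1/3))/4)*sin(sqrt(3)*5^(1/3)*a*(5^(1/3)/(3 + sqrt(14))^(1/3) + (3 + sqrt(14))^(1/3))/4) + C3*exp(-5^(1/3)*a*(-(3 + sqrt(14))^(1/3) + 5^(1/3)/(3 + sqrt(14))^(1/3))/4)*cos(sqrt(3)*5^(1/3)*a*(5^(1/3)/(3 + sqrt(14))^(1/3) + (3 + sqrt(14))^(1/3))/4) + C4*exp(5^(1/3)*a*(-(3 + sqrt(14))^(1/3) + 5^(1/3)/(3 + sqrt(14))^(1/3))/2) - a^3/10 + 3*a^2/10 - 3*a/5


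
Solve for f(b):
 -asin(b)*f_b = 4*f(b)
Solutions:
 f(b) = C1*exp(-4*Integral(1/asin(b), b))


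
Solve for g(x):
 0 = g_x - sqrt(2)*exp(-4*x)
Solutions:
 g(x) = C1 - sqrt(2)*exp(-4*x)/4


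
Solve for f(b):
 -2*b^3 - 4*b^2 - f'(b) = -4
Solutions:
 f(b) = C1 - b^4/2 - 4*b^3/3 + 4*b


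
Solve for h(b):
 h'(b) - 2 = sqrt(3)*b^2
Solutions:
 h(b) = C1 + sqrt(3)*b^3/3 + 2*b


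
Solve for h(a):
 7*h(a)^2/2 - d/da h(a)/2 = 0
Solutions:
 h(a) = -1/(C1 + 7*a)


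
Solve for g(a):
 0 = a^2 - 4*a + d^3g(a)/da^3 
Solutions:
 g(a) = C1 + C2*a + C3*a^2 - a^5/60 + a^4/6


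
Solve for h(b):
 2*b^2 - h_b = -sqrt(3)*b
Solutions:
 h(b) = C1 + 2*b^3/3 + sqrt(3)*b^2/2


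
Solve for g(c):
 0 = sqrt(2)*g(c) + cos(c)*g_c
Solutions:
 g(c) = C1*(sin(c) - 1)^(sqrt(2)/2)/(sin(c) + 1)^(sqrt(2)/2)


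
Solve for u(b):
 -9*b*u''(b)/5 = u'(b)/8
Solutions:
 u(b) = C1 + C2*b^(67/72)


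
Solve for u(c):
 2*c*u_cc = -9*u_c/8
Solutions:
 u(c) = C1 + C2*c^(7/16)


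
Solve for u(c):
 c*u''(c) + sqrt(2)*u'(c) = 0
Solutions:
 u(c) = C1 + C2*c^(1 - sqrt(2))


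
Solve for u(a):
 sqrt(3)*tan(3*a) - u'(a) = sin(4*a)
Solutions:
 u(a) = C1 - sqrt(3)*log(cos(3*a))/3 + cos(4*a)/4


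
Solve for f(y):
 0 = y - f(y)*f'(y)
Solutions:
 f(y) = -sqrt(C1 + y^2)
 f(y) = sqrt(C1 + y^2)


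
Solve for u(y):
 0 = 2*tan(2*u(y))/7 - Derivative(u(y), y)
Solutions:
 u(y) = -asin(C1*exp(4*y/7))/2 + pi/2
 u(y) = asin(C1*exp(4*y/7))/2


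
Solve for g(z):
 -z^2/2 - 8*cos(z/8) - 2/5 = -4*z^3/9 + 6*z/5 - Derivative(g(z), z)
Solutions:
 g(z) = C1 - z^4/9 + z^3/6 + 3*z^2/5 + 2*z/5 + 64*sin(z/8)


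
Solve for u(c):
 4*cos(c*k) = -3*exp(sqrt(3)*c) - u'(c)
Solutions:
 u(c) = C1 - sqrt(3)*exp(sqrt(3)*c) - 4*sin(c*k)/k


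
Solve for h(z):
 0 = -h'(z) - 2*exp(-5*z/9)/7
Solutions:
 h(z) = C1 + 18*exp(-5*z/9)/35


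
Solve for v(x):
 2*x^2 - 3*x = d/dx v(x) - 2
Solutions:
 v(x) = C1 + 2*x^3/3 - 3*x^2/2 + 2*x


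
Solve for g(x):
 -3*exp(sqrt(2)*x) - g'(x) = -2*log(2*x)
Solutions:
 g(x) = C1 + 2*x*log(x) + 2*x*(-1 + log(2)) - 3*sqrt(2)*exp(sqrt(2)*x)/2


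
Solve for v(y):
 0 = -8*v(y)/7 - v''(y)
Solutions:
 v(y) = C1*sin(2*sqrt(14)*y/7) + C2*cos(2*sqrt(14)*y/7)


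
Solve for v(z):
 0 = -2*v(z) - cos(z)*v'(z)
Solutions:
 v(z) = C1*(sin(z) - 1)/(sin(z) + 1)


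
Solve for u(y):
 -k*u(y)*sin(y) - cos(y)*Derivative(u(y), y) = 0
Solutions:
 u(y) = C1*exp(k*log(cos(y)))


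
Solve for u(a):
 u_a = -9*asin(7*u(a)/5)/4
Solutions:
 Integral(1/asin(7*_y/5), (_y, u(a))) = C1 - 9*a/4


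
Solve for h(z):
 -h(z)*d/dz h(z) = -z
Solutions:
 h(z) = -sqrt(C1 + z^2)
 h(z) = sqrt(C1 + z^2)


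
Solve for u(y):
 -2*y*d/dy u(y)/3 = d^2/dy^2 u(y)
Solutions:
 u(y) = C1 + C2*erf(sqrt(3)*y/3)


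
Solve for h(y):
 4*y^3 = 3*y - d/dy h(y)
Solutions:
 h(y) = C1 - y^4 + 3*y^2/2


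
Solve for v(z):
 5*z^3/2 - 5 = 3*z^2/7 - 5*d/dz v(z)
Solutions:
 v(z) = C1 - z^4/8 + z^3/35 + z


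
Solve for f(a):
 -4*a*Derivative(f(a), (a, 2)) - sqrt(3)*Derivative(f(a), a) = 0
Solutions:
 f(a) = C1 + C2*a^(1 - sqrt(3)/4)


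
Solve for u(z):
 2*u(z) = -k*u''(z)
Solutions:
 u(z) = C1*exp(-sqrt(2)*z*sqrt(-1/k)) + C2*exp(sqrt(2)*z*sqrt(-1/k))


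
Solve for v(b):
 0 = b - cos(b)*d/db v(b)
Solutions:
 v(b) = C1 + Integral(b/cos(b), b)


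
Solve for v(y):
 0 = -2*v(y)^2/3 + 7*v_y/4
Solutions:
 v(y) = -21/(C1 + 8*y)


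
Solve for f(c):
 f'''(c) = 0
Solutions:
 f(c) = C1 + C2*c + C3*c^2


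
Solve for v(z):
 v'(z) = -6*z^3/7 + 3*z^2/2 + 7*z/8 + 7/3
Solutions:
 v(z) = C1 - 3*z^4/14 + z^3/2 + 7*z^2/16 + 7*z/3


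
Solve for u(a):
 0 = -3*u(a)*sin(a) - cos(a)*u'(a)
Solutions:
 u(a) = C1*cos(a)^3


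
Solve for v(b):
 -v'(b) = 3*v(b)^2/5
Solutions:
 v(b) = 5/(C1 + 3*b)


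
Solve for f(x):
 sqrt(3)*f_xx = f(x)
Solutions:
 f(x) = C1*exp(-3^(3/4)*x/3) + C2*exp(3^(3/4)*x/3)


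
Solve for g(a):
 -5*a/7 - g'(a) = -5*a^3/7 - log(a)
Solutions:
 g(a) = C1 + 5*a^4/28 - 5*a^2/14 + a*log(a) - a


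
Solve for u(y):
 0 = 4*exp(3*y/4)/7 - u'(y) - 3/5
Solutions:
 u(y) = C1 - 3*y/5 + 16*exp(3*y/4)/21


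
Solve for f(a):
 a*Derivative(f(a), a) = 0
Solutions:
 f(a) = C1


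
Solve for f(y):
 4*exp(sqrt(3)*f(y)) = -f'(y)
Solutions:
 f(y) = sqrt(3)*(2*log(1/(C1 + 4*y)) - log(3))/6


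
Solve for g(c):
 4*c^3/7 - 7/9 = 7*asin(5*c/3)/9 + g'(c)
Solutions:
 g(c) = C1 + c^4/7 - 7*c*asin(5*c/3)/9 - 7*c/9 - 7*sqrt(9 - 25*c^2)/45


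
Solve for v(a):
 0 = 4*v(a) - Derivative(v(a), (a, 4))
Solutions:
 v(a) = C1*exp(-sqrt(2)*a) + C2*exp(sqrt(2)*a) + C3*sin(sqrt(2)*a) + C4*cos(sqrt(2)*a)


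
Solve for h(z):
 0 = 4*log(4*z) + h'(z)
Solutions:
 h(z) = C1 - 4*z*log(z) - z*log(256) + 4*z


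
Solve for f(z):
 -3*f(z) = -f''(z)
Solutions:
 f(z) = C1*exp(-sqrt(3)*z) + C2*exp(sqrt(3)*z)


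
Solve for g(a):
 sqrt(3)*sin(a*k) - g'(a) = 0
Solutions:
 g(a) = C1 - sqrt(3)*cos(a*k)/k


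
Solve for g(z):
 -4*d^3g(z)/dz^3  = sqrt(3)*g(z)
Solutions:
 g(z) = C3*exp(-2^(1/3)*3^(1/6)*z/2) + (C1*sin(2^(1/3)*3^(2/3)*z/4) + C2*cos(2^(1/3)*3^(2/3)*z/4))*exp(2^(1/3)*3^(1/6)*z/4)


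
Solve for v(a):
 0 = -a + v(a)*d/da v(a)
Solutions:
 v(a) = -sqrt(C1 + a^2)
 v(a) = sqrt(C1 + a^2)


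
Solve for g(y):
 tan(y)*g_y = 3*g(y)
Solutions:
 g(y) = C1*sin(y)^3


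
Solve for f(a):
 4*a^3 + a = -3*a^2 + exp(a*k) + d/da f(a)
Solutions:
 f(a) = C1 + a^4 + a^3 + a^2/2 - exp(a*k)/k


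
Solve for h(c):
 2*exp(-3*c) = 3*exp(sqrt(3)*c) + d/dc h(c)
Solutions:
 h(c) = C1 - sqrt(3)*exp(sqrt(3)*c) - 2*exp(-3*c)/3


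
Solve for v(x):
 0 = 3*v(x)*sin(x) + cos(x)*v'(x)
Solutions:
 v(x) = C1*cos(x)^3


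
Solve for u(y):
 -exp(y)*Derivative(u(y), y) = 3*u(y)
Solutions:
 u(y) = C1*exp(3*exp(-y))


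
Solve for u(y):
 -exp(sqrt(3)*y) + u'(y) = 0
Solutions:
 u(y) = C1 + sqrt(3)*exp(sqrt(3)*y)/3


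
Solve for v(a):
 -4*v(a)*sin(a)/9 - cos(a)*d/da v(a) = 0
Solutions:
 v(a) = C1*cos(a)^(4/9)


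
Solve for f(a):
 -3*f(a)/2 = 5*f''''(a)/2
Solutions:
 f(a) = (C1*sin(sqrt(2)*3^(1/4)*5^(3/4)*a/10) + C2*cos(sqrt(2)*3^(1/4)*5^(3/4)*a/10))*exp(-sqrt(2)*3^(1/4)*5^(3/4)*a/10) + (C3*sin(sqrt(2)*3^(1/4)*5^(3/4)*a/10) + C4*cos(sqrt(2)*3^(1/4)*5^(3/4)*a/10))*exp(sqrt(2)*3^(1/4)*5^(3/4)*a/10)


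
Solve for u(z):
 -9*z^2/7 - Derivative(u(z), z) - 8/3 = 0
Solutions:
 u(z) = C1 - 3*z^3/7 - 8*z/3


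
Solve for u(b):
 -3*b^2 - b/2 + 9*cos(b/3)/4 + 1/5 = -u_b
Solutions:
 u(b) = C1 + b^3 + b^2/4 - b/5 - 27*sin(b/3)/4


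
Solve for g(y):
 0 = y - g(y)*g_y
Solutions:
 g(y) = -sqrt(C1 + y^2)
 g(y) = sqrt(C1 + y^2)


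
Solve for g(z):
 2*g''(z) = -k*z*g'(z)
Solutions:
 g(z) = Piecewise((-sqrt(pi)*C1*erf(sqrt(k)*z/2)/sqrt(k) - C2, (k > 0) | (k < 0)), (-C1*z - C2, True))


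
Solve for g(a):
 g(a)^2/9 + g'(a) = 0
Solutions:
 g(a) = 9/(C1 + a)


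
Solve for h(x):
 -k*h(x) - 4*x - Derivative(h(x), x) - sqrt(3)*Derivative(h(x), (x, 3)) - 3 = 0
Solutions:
 h(x) = C1*exp(x*(-2^(2/3)*3^(1/6)*(9*k + sqrt(81*k^2 + 4*sqrt(3)))^(1/3) + 2*6^(1/3)/(9*k + sqrt(81*k^2 + 4*sqrt(3)))^(1/3))/6) + C2*exp(x*(2^(2/3)*3^(1/6)*(9*k + sqrt(81*k^2 + 4*sqrt(3)))^(1/3) - 6^(2/3)*I*(9*k + sqrt(81*k^2 + 4*sqrt(3)))^(1/3) + 16*sqrt(3)/((9*k + sqrt(81*k^2 + 4*sqrt(3)))^(1/3)*(-2^(2/3)*3^(1/6) + 6^(2/3)*I)))/12) + C3*exp(x*(2^(2/3)*3^(1/6)*(9*k + sqrt(81*k^2 + 4*sqrt(3)))^(1/3) + 6^(2/3)*I*(9*k + sqrt(81*k^2 + 4*sqrt(3)))^(1/3) - 16*sqrt(3)/((9*k + sqrt(81*k^2 + 4*sqrt(3)))^(1/3)*(2^(2/3)*3^(1/6) + 6^(2/3)*I)))/12) - 4*x/k - 3/k + 4/k^2


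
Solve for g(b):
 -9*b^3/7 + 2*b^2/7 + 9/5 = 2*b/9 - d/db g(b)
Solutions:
 g(b) = C1 + 9*b^4/28 - 2*b^3/21 + b^2/9 - 9*b/5
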